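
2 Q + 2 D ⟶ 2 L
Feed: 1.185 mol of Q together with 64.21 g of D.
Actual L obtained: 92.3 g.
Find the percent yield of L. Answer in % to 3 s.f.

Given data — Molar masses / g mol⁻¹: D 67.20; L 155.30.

n(Q) = 1.185 mol
n(D) = 64.21 / 67.20 = 0.9555 mol
n/ν for Q = 1.185/2 = 0.5925
n/ν for D = 0.9555/2 = 0.4778
Smallest n/ν is D → limiting reagent.
theoretical n(L) = (2/2) × 0.9555 = 0.9555 mol → 148.4 g
% yield = 92.3 / 148.4 × 100 = 62.20 %

62.2 %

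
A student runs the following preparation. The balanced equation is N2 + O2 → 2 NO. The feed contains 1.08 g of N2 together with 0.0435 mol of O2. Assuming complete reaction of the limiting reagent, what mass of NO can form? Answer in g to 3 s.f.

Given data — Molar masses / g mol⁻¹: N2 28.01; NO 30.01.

n(N2) = 1.080 / 28.01 = 0.03856 mol
n(O2) = 0.04350 mol
n/ν → N2: 0.03856, O2: 0.04350; N2 is limiting.
n(NO) = (2/1) × 0.03856 = 0.07712 mol
mass = 0.07712 × 30.01 = 2.314 g

2.31 g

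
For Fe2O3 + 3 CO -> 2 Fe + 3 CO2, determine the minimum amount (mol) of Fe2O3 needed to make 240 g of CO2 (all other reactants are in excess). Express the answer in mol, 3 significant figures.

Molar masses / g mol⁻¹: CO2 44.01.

1.82 mol

n(CO2) = 240 / 44.01 = 5.453 mol
n(Fe2O3) = (1/3) × 5.453 = 1.818 mol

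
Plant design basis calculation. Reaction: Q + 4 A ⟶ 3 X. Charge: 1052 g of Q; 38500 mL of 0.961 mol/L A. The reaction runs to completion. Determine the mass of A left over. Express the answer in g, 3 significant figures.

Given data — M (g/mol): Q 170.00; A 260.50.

n(Q) = 1052 / 170.00 = 6.188 mol
n(A) = 0.961 × 38500/1000 = 37.00 mol
n/ν for Q = 6.188/1 = 6.188
n/ν for A = 37.00/4 = 9.250
Smallest n/ν is Q → limiting reagent.
A consumed = (4/1) × 6.188 = 24.75 mol
A remaining = 37.00 − 24.75 = 12.25 mol
mass = 12.25 × 260.50 = 3191 g

3190 g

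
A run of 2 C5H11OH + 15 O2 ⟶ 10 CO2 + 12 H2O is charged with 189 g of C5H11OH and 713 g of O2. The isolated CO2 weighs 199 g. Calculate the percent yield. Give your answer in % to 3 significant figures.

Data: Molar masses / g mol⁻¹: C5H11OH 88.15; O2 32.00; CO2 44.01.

n(C5H11OH) = 189.0 / 88.15 = 2.144 mol
n(O2) = 713.0 / 32.00 = 22.28 mol
n/ν for C5H11OH = 2.144/2 = 1.072
n/ν for O2 = 22.28/15 = 1.485
Smallest n/ν is C5H11OH → limiting reagent.
theoretical n(CO2) = (10/2) × 2.144 = 10.72 mol → 471.8 g
% yield = 199 / 471.8 × 100 = 42.18 %

42.2 %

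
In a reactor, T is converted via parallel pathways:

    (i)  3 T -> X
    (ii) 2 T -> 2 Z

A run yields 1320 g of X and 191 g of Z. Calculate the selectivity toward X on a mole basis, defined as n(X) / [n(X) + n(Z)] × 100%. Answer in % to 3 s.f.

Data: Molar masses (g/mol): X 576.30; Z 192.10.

69.7 %

n(X) = 1320 / 576.30 = 2.290 mol
n(Z) = 191 / 192.10 = 0.9943 mol
selectivity = 2.290/(2.290+0.9943) × 100 = 69.73 %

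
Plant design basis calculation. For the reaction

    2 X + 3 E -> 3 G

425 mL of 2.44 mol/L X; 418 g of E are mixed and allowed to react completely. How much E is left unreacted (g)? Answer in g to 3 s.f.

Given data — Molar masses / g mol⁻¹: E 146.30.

n(X) = 2.44 × 425.0/1000 = 1.037 mol
n(E) = 418.0 / 146.30 = 2.857 mol
n/ν for X = 1.037/2 = 0.5185
n/ν for E = 2.857/3 = 0.9523
Smallest n/ν is X → limiting reagent.
E consumed = (3/2) × 1.037 = 1.556 mol
E remaining = 2.857 − 1.556 = 1.301 mol
mass = 1.301 × 146.30 = 190.3 g

190 g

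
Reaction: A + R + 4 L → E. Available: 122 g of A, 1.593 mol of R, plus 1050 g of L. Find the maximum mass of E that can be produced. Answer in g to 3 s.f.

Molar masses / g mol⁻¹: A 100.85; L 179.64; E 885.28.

1070 g

n(A) = 122.0 / 100.85 = 1.210 mol
n(R) = 1.593 mol
n(L) = 1050 / 179.64 = 5.845 mol
n/ν for A = 1.210/1 = 1.210
n/ν for R = 1.593/1 = 1.593
n/ν for L = 5.845/4 = 1.461
Smallest n/ν is A → limiting reagent.
n(E) = (1/1) × 1.210 = 1.210 mol
mass = 1.210 × 885.28 = 1071 g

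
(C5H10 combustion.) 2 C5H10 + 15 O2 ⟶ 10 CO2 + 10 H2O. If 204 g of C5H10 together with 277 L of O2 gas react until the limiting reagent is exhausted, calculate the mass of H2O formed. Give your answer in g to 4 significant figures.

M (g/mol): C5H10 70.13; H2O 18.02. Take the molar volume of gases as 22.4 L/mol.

n(C5H10) = 204.0 / 70.13 = 2.909 mol
n(O2) = 277.0 / 22.4 = 12.37 mol
n/ν for C5H10 = 2.909/2 = 1.455
n/ν for O2 = 12.37/15 = 0.8247
Smallest n/ν is O2 → limiting reagent.
n(H2O) = (10/15) × 12.37 = 8.247 mol
mass = 8.247 × 18.02 = 148.6 g

148.6 g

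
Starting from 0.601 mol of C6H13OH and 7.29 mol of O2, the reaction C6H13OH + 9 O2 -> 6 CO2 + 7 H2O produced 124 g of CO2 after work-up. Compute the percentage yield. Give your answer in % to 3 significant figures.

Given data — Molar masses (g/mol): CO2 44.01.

n(C6H13OH) = 0.6010 mol
n(O2) = 7.290 mol
n/ν for C6H13OH = 0.6010/1 = 0.6010
n/ν for O2 = 7.290/9 = 0.8100
Smallest n/ν is C6H13OH → limiting reagent.
theoretical n(CO2) = (6/1) × 0.6010 = 3.606 mol → 158.7 g
% yield = 124 / 158.7 × 100 = 78.13 %

78.1 %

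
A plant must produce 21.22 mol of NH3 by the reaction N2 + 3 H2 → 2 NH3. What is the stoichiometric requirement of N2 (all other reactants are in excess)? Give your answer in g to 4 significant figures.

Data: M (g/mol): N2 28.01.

n(NH3) = 21.22 mol
n(N2) = (1/2) × 21.22 = 10.61 mol
mass = 10.61 × 28.01 = 297.2 g

297.2 g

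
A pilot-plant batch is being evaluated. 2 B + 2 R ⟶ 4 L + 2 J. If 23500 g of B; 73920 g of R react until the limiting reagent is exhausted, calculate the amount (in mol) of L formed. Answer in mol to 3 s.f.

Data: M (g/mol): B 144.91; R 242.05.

324 mol

n(B) = 23500 / 144.91 = 162.2 mol
n(R) = 73920 / 242.05 = 305.4 mol
n/ν for B = 162.2/2 = 81.10
n/ν for R = 305.4/2 = 152.7
Smallest n/ν is B → limiting reagent.
n(L) = (4/2) × 162.2 = 324.4 mol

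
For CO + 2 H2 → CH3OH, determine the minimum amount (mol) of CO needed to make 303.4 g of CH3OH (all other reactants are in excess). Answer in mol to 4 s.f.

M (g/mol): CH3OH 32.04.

n(CH3OH) = 303.4 / 32.04 = 9.469 mol
n(CO) = (1/1) × 9.469 = 9.469 mol

9.469 mol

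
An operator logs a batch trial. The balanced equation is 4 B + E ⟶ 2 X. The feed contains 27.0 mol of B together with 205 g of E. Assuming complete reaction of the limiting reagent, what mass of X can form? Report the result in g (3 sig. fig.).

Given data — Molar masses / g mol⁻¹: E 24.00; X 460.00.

6210 g

n(B) = 27.00 mol
n(E) = 205.0 / 24.00 = 8.542 mol
n/ν for B = 27.00/4 = 6.750
n/ν for E = 8.542/1 = 8.542
Smallest n/ν is B → limiting reagent.
n(X) = (2/4) × 27.00 = 13.50 mol
mass = 13.50 × 460.00 = 6210 g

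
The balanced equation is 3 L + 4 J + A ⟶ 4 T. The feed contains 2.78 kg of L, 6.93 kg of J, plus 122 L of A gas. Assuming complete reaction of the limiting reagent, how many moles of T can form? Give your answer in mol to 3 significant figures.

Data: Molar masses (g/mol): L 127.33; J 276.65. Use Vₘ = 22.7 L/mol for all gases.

n(L) = 2.780×1000 / 127.33 = 21.83 mol
n(J) = 6.930×1000 / 276.65 = 25.05 mol
n(A) = 122.0 / 22.7 = 5.374 mol
n/ν for L = 21.83/3 = 7.277
n/ν for J = 25.05/4 = 6.263
n/ν for A = 5.374/1 = 5.374
Smallest n/ν is A → limiting reagent.
n(T) = (4/1) × 5.374 = 21.50 mol

21.5 mol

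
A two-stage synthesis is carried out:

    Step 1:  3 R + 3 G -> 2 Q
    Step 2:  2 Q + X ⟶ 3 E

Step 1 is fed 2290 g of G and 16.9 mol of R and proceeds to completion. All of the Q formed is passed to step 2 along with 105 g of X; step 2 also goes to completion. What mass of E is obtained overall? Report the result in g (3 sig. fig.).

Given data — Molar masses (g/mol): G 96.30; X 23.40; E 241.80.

3260 g

Step 1:
n(G) = 2290 / 96.30 = 23.78 mol
n(R) = 16.90 mol
n/ν for G = 23.78/3 = 7.927
n/ν for R = 16.90/3 = 5.633
Smallest n/ν is R → limiting reagent.
n(Q) produced = (2/3) × 16.90 = 11.27 mol
Step 2:
n(Q) available = 11.27 mol
n(X) = 105.0 / 23.40 = 4.487 mol
n/ν for Q = 11.27/2 = 5.635
n/ν for X = 4.487/1 = 4.487
Smallest n/ν is X → limiting reagent.
n(E) = (3/1) × 4.487 = 13.46 mol
mass = 13.46 × 241.80 = 3255 g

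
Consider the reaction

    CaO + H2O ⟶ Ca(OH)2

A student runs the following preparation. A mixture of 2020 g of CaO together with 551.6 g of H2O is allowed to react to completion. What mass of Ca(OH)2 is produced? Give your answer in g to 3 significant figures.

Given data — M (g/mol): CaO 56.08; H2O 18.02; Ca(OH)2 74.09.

2270 g

n(CaO) = 2020 / 56.08 = 36.02 mol
n(H2O) = 551.6 / 18.02 = 30.61 mol
n/ν for CaO = 36.02/1 = 36.02
n/ν for H2O = 30.61/1 = 30.61
Smallest n/ν is H2O → limiting reagent.
n(Ca(OH)2) = (1/1) × 30.61 = 30.61 mol
mass = 30.61 × 74.09 = 2268 g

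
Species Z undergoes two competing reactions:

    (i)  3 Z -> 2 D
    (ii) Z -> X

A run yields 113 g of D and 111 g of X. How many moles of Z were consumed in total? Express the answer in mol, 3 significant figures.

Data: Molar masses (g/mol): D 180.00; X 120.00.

n(D) = 113 / 180.00 = 0.6278 mol
n(X) = 111 / 120.00 = 0.9250 mol
n(Z) via (i) = (3/2)×0.6278 = 0.9417 mol
n(Z) via (ii) = (1/1)×0.9250 = 0.9250 mol
total n(Z) = 0.9417 + 0.9250 = 1.867 mol

1.87 mol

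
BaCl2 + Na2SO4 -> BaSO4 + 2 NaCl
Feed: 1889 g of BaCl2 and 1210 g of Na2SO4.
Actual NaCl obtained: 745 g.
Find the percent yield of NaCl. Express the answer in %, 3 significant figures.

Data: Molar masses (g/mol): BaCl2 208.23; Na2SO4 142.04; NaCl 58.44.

n(BaCl2) = 1889 / 208.23 = 9.072 mol
n(Na2SO4) = 1210 / 142.04 = 8.519 mol
n/ν for BaCl2 = 9.072/1 = 9.072
n/ν for Na2SO4 = 8.519/1 = 8.519
Smallest n/ν is Na2SO4 → limiting reagent.
theoretical n(NaCl) = (2/1) × 8.519 = 17.04 mol → 995.8 g
% yield = 745 / 995.8 × 100 = 74.81 %

74.8 %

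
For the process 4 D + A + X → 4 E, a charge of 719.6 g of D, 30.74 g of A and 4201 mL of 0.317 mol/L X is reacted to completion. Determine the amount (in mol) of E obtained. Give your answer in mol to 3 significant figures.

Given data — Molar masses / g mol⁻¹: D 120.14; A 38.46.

n(D) = 719.6 / 120.14 = 5.990 mol
n(A) = 30.74 / 38.46 = 0.7993 mol
n(X) = 0.317 × 4201/1000 = 1.332 mol
n/ν for D = 5.990/4 = 1.498
n/ν for A = 0.7993/1 = 0.7993
n/ν for X = 1.332/1 = 1.332
Smallest n/ν is A → limiting reagent.
n(E) = (4/1) × 0.7993 = 3.197 mol

3.20 mol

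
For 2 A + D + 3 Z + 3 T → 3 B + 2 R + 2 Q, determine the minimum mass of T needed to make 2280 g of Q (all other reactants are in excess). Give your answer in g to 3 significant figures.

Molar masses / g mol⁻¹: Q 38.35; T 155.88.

n(Q) = 2280 / 38.35 = 59.45 mol
n(T) = (3/2) × 59.45 = 89.18 mol
mass = 89.18 × 155.88 = 13900 g

13900 g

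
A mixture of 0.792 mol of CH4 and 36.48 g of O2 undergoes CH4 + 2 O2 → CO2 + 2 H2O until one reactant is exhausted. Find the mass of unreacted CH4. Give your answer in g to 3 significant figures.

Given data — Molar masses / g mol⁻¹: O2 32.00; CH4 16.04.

3.56 g

n(CH4) = 0.7920 mol
n(O2) = 36.48 / 32.00 = 1.140 mol
n/ν for CH4 = 0.7920/1 = 0.7920
n/ν for O2 = 1.140/2 = 0.5700
Smallest n/ν is O2 → limiting reagent.
CH4 consumed = (1/2) × 1.140 = 0.5700 mol
CH4 remaining = 0.7920 − 0.5700 = 0.2220 mol
mass = 0.2220 × 16.04 = 3.561 g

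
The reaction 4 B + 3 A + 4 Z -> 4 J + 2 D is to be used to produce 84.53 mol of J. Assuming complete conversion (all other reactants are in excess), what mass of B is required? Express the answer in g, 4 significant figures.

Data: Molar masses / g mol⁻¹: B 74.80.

6323 g

n(J) = 84.53 mol
n(B) = (4/4) × 84.53 = 84.53 mol
mass = 84.53 × 74.80 = 6323 g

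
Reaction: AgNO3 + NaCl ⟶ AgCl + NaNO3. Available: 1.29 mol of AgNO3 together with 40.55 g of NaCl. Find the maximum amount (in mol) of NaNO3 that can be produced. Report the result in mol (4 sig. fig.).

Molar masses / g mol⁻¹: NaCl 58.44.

n(AgNO3) = 1.290 mol
n(NaCl) = 40.55 / 58.44 = 0.6939 mol
n/ν → AgNO3: 1.290, NaCl: 0.6939; NaCl is limiting.
n(NaNO3) = (1/1) × 0.6939 = 0.6939 mol

0.6939 mol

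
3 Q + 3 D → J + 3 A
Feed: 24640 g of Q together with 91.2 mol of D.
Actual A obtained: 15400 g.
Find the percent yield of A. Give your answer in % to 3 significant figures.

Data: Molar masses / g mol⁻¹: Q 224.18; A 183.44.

n(Q) = 24640 / 224.18 = 109.9 mol
n(D) = 91.20 mol
n/ν for Q = 109.9/3 = 36.63
n/ν for D = 91.20/3 = 30.40
Smallest n/ν is D → limiting reagent.
theoretical n(A) = (3/3) × 91.20 = 91.20 mol → 16730 g
% yield = 15400 / 16730 × 100 = 92.05 %

92.1 %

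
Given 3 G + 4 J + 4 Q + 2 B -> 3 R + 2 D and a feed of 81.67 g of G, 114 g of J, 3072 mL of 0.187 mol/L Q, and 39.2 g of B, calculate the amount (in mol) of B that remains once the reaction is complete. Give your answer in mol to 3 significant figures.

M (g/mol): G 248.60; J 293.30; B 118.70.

n(G) = 81.67 / 248.60 = 0.3285 mol
n(J) = 114.0 / 293.30 = 0.3887 mol
n(Q) = 0.187 × 3072/1000 = 0.5745 mol
n(B) = 39.20 / 118.70 = 0.3302 mol
n/ν → G: 0.1095, J: 0.09718, Q: 0.1436, B: 0.1651; J is limiting.
B consumed = (2/4) × 0.3887 = 0.1944 mol
B remaining = 0.3302 − 0.1944 = 0.1358 mol

0.136 mol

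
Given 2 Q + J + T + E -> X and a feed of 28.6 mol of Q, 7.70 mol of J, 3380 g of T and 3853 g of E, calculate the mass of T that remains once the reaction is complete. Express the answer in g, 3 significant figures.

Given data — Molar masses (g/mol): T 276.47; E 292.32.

n(Q) = 28.60 mol
n(J) = 7.700 mol
n(T) = 3380 / 276.47 = 12.23 mol
n(E) = 3853 / 292.32 = 13.18 mol
n/ν for Q = 28.60/2 = 14.30
n/ν for J = 7.700/1 = 7.700
n/ν for T = 12.23/1 = 12.23
n/ν for E = 13.18/1 = 13.18
Smallest n/ν is J → limiting reagent.
T consumed = (1/1) × 7.700 = 7.700 mol
T remaining = 12.23 − 7.700 = 4.530 mol
mass = 4.530 × 276.47 = 1252 g

1250 g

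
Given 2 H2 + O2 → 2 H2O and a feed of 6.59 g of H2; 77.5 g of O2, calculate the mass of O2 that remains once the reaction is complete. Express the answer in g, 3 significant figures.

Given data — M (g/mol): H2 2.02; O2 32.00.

25.3 g

n(H2) = 6.590 / 2.02 = 3.262 mol
n(O2) = 77.50 / 32.00 = 2.422 mol
n/ν for H2 = 3.262/2 = 1.631
n/ν for O2 = 2.422/1 = 2.422
Smallest n/ν is H2 → limiting reagent.
O2 consumed = (1/2) × 3.262 = 1.631 mol
O2 remaining = 2.422 − 1.631 = 0.7910 mol
mass = 0.7910 × 32.00 = 25.31 g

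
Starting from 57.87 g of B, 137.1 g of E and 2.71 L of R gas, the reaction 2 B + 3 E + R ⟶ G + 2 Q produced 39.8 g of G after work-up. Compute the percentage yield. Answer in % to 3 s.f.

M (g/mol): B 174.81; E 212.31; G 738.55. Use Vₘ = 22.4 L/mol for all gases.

n(B) = 57.87 / 174.81 = 0.3310 mol
n(E) = 137.1 / 212.31 = 0.6458 mol
n(R) = 2.710 / 22.4 = 0.1210 mol
n/ν for B = 0.3310/2 = 0.1655
n/ν for E = 0.6458/3 = 0.2153
n/ν for R = 0.1210/1 = 0.1210
Smallest n/ν is R → limiting reagent.
theoretical n(G) = (1/1) × 0.1210 = 0.1210 mol → 89.36 g
% yield = 39.8 / 89.36 × 100 = 44.54 %

44.5 %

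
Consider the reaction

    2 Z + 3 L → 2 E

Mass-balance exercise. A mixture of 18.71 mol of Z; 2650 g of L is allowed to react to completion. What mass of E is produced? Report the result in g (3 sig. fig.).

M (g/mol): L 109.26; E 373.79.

n(Z) = 18.71 mol
n(L) = 2650 / 109.26 = 24.25 mol
n/ν for Z = 18.71/2 = 9.355
n/ν for L = 24.25/3 = 8.083
Smallest n/ν is L → limiting reagent.
n(E) = (2/3) × 24.25 = 16.17 mol
mass = 16.17 × 373.79 = 6044 g

6040 g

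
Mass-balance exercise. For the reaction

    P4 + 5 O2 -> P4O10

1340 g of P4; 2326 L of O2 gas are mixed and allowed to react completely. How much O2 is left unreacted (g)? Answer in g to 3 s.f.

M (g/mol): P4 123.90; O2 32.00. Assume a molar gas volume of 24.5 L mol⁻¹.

n(P4) = 1340 / 123.90 = 10.82 mol
n(O2) = 2326 / 24.5 = 94.94 mol
n/ν for P4 = 10.82/1 = 10.82
n/ν for O2 = 94.94/5 = 18.99
Smallest n/ν is P4 → limiting reagent.
O2 consumed = (5/1) × 10.82 = 54.10 mol
O2 remaining = 94.94 − 54.10 = 40.84 mol
mass = 40.84 × 32.00 = 1307 g

1310 g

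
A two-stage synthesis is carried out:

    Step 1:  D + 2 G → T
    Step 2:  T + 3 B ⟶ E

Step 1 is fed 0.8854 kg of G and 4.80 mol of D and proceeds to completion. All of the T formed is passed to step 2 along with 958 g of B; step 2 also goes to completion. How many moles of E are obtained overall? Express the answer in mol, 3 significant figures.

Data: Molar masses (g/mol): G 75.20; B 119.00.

Step 1:
n(G) = 0.8854×1000 / 75.20 = 11.77 mol
n(D) = 4.800 mol
n/ν → G: 5.885, D: 4.800; D is limiting.
n(T) produced = (1/1) × 4.800 = 4.800 mol
Step 2:
n(T) available = 4.800 mol
n(B) = 958.0 / 119.00 = 8.050 mol
n/ν → T: 4.800, B: 2.683; B is limiting.
n(E) = (1/3) × 8.050 = 2.683 mol

2.68 mol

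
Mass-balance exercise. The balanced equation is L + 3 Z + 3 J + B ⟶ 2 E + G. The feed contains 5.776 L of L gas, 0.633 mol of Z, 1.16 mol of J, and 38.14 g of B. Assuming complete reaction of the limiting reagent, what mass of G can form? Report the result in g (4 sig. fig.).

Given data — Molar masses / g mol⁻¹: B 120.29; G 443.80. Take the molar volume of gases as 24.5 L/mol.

93.64 g

n(L) = 5.776 / 24.5 = 0.2358 mol
n(Z) = 0.6330 mol
n(J) = 1.160 mol
n(B) = 38.14 / 120.29 = 0.3171 mol
n/ν for L = 0.2358/1 = 0.2358
n/ν for Z = 0.6330/3 = 0.2110
n/ν for J = 1.160/3 = 0.3867
n/ν for B = 0.3171/1 = 0.3171
Smallest n/ν is Z → limiting reagent.
n(G) = (1/3) × 0.6330 = 0.2110 mol
mass = 0.2110 × 443.80 = 93.64 g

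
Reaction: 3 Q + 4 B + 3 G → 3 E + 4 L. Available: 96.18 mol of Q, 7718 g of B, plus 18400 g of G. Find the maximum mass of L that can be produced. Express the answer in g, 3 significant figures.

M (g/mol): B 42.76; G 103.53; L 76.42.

9800 g

n(Q) = 96.18 mol
n(B) = 7718 / 42.76 = 180.5 mol
n(G) = 18400 / 103.53 = 177.7 mol
n/ν for Q = 96.18/3 = 32.06
n/ν for B = 180.5/4 = 45.13
n/ν for G = 177.7/3 = 59.23
Smallest n/ν is Q → limiting reagent.
n(L) = (4/3) × 96.18 = 128.2 mol
mass = 128.2 × 76.42 = 9797 g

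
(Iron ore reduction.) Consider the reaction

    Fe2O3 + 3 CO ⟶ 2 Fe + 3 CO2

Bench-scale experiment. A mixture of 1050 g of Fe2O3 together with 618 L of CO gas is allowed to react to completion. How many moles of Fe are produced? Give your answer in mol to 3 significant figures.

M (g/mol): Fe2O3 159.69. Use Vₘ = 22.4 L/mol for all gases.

n(Fe2O3) = 1050 / 159.69 = 6.575 mol
n(CO) = 618.0 / 22.4 = 27.59 mol
n/ν for Fe2O3 = 6.575/1 = 6.575
n/ν for CO = 27.59/3 = 9.197
Smallest n/ν is Fe2O3 → limiting reagent.
n(Fe) = (2/1) × 6.575 = 13.15 mol

13.2 mol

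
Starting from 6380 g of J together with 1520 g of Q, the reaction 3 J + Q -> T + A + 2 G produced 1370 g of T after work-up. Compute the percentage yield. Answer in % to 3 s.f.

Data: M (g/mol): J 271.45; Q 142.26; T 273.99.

n(J) = 6380 / 271.45 = 23.50 mol
n(Q) = 1520 / 142.26 = 10.68 mol
n/ν for J = 23.50/3 = 7.833
n/ν for Q = 10.68/1 = 10.68
Smallest n/ν is J → limiting reagent.
theoretical n(T) = (1/3) × 23.50 = 7.833 mol → 2146 g
% yield = 1370 / 2146 × 100 = 63.84 %

63.8 %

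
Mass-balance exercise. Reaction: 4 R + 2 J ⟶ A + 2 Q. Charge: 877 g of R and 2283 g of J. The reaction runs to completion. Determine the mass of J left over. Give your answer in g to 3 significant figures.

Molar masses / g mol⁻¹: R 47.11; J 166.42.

n(R) = 877.0 / 47.11 = 18.62 mol
n(J) = 2283 / 166.42 = 13.72 mol
n/ν → R: 4.655, J: 6.860; R is limiting.
J consumed = (2/4) × 18.62 = 9.310 mol
J remaining = 13.72 − 9.310 = 4.410 mol
mass = 4.410 × 166.42 = 733.9 g

734 g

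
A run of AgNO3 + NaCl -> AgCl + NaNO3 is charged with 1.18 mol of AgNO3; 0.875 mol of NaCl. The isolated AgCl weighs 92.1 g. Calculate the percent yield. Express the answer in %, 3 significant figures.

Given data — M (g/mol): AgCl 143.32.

73.4 %

n(AgNO3) = 1.180 mol
n(NaCl) = 0.8750 mol
n/ν → AgNO3: 1.180, NaCl: 0.8750; NaCl is limiting.
theoretical n(AgCl) = (1/1) × 0.8750 = 0.8750 mol → 125.4 g
% yield = 92.1 / 125.4 × 100 = 73.44 %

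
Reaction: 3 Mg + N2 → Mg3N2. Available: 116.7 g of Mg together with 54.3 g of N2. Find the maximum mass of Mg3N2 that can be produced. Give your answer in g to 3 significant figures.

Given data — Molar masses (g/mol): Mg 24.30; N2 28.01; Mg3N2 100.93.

162 g

n(Mg) = 116.7 / 24.30 = 4.802 mol
n(N2) = 54.30 / 28.01 = 1.939 mol
n/ν for Mg = 4.802/3 = 1.601
n/ν for N2 = 1.939/1 = 1.939
Smallest n/ν is Mg → limiting reagent.
n(Mg3N2) = (1/3) × 4.802 = 1.601 mol
mass = 1.601 × 100.93 = 161.6 g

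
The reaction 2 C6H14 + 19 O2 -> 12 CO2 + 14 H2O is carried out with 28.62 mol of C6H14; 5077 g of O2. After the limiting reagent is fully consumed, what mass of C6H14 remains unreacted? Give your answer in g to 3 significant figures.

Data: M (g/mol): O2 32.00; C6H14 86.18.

1030 g

n(C6H14) = 28.62 mol
n(O2) = 5077 / 32.00 = 158.7 mol
n/ν for C6H14 = 28.62/2 = 14.31
n/ν for O2 = 158.7/19 = 8.353
Smallest n/ν is O2 → limiting reagent.
C6H14 consumed = (2/19) × 158.7 = 16.71 mol
C6H14 remaining = 28.62 − 16.71 = 11.91 mol
mass = 11.91 × 86.18 = 1026 g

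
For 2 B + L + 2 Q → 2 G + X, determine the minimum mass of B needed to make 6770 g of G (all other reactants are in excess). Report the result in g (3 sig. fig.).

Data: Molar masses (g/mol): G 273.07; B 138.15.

n(G) = 6770 / 273.07 = 24.79 mol
n(B) = (2/2) × 24.79 = 24.79 mol
mass = 24.79 × 138.15 = 3425 g

3430 g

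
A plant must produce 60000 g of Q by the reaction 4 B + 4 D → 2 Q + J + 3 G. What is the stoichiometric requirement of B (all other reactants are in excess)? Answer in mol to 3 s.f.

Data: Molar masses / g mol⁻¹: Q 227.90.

n(Q) = 60000 / 227.90 = 263.3 mol
n(B) = (4/2) × 263.3 = 526.6 mol

527 mol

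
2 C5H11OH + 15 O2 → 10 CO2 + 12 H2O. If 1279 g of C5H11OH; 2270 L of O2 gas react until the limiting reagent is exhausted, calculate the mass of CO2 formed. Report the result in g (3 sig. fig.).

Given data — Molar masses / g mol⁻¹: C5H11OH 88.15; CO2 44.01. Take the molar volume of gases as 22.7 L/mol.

2930 g

n(C5H11OH) = 1279 / 88.15 = 14.51 mol
n(O2) = 2270 / 22.7 = 100.0 mol
n/ν for C5H11OH = 14.51/2 = 7.255
n/ν for O2 = 100.0/15 = 6.667
Smallest n/ν is O2 → limiting reagent.
n(CO2) = (10/15) × 100.0 = 66.67 mol
mass = 66.67 × 44.01 = 2934 g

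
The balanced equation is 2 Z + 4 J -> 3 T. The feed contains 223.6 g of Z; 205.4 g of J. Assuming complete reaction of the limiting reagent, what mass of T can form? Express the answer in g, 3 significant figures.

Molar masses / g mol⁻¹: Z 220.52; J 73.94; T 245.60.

374 g

n(Z) = 223.6 / 220.52 = 1.014 mol
n(J) = 205.4 / 73.94 = 2.778 mol
n/ν → Z: 0.5070, J: 0.6945; Z is limiting.
n(T) = (3/2) × 1.014 = 1.521 mol
mass = 1.521 × 245.60 = 373.6 g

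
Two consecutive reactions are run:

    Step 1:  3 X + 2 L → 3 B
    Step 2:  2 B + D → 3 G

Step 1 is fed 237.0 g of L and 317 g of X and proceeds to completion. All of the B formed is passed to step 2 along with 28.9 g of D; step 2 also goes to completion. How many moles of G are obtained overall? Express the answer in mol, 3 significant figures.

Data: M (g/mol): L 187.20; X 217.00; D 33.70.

2.19 mol

Step 1:
n(L) = 237.0 / 187.20 = 1.266 mol
n(X) = 317.0 / 217.00 = 1.461 mol
n/ν for L = 1.266/2 = 0.6330
n/ν for X = 1.461/3 = 0.4870
Smallest n/ν is X → limiting reagent.
n(B) produced = (3/3) × 1.461 = 1.461 mol
Step 2:
n(B) available = 1.461 mol
n(D) = 28.90 / 33.70 = 0.8576 mol
n/ν for B = 1.461/2 = 0.7305
n/ν for D = 0.8576/1 = 0.8576
Smallest n/ν is B → limiting reagent.
n(G) = (3/2) × 1.461 = 2.192 mol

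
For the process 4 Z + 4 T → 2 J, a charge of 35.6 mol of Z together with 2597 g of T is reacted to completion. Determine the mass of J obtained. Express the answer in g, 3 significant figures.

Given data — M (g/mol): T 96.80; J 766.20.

10300 g

n(Z) = 35.60 mol
n(T) = 2597 / 96.80 = 26.83 mol
n/ν → Z: 8.900, T: 6.708; T is limiting.
n(J) = (2/4) × 26.83 = 13.42 mol
mass = 13.42 × 766.20 = 10280 g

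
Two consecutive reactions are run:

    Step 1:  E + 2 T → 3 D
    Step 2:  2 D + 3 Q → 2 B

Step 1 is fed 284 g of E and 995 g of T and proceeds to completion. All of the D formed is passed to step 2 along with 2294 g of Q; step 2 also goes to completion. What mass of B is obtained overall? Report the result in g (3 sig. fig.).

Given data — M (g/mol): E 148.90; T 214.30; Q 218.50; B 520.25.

2980 g

Step 1:
n(E) = 284.0 / 148.90 = 1.907 mol
n(T) = 995.0 / 214.30 = 4.643 mol
n/ν → E: 1.907, T: 2.322; E is limiting.
n(D) produced = (3/1) × 1.907 = 5.721 mol
Step 2:
n(D) available = 5.721 mol
n(Q) = 2294 / 218.50 = 10.50 mol
n/ν → D: 2.861, Q: 3.500; D is limiting.
n(B) = (2/2) × 5.721 = 5.721 mol
mass = 5.721 × 520.25 = 2976 g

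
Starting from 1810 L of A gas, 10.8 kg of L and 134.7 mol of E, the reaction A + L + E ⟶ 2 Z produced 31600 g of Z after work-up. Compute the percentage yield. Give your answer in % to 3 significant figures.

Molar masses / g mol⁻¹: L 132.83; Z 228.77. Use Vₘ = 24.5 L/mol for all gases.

93.5 %

n(A) = 1810 / 24.5 = 73.88 mol
n(L) = 10.80×1000 / 132.83 = 81.31 mol
n(E) = 134.7 mol
n/ν for A = 73.88/1 = 73.88
n/ν for L = 81.31/1 = 81.31
n/ν for E = 134.7/1 = 134.7
Smallest n/ν is A → limiting reagent.
theoretical n(Z) = (2/1) × 73.88 = 147.8 mol → 33810 g
% yield = 31600 / 33810 × 100 = 93.46 %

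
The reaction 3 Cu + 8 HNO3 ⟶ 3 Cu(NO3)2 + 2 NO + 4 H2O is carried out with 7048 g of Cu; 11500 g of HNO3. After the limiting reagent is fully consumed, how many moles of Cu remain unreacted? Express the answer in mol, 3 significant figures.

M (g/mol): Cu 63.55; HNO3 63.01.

42.5 mol

n(Cu) = 7048 / 63.55 = 110.9 mol
n(HNO3) = 11500 / 63.01 = 182.5 mol
n/ν for Cu = 110.9/3 = 36.97
n/ν for HNO3 = 182.5/8 = 22.81
Smallest n/ν is HNO3 → limiting reagent.
Cu consumed = (3/8) × 182.5 = 68.44 mol
Cu remaining = 110.9 − 68.44 = 42.46 mol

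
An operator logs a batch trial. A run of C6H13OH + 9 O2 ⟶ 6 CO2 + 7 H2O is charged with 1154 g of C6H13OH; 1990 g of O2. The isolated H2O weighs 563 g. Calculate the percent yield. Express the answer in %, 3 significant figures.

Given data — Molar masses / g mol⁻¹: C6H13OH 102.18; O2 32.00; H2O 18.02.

64.6 %

n(C6H13OH) = 1154 / 102.18 = 11.29 mol
n(O2) = 1990 / 32.00 = 62.19 mol
n/ν for C6H13OH = 11.29/1 = 11.29
n/ν for O2 = 62.19/9 = 6.910
Smallest n/ν is O2 → limiting reagent.
theoretical n(H2O) = (7/9) × 62.19 = 48.37 mol → 871.6 g
% yield = 563 / 871.6 × 100 = 64.59 %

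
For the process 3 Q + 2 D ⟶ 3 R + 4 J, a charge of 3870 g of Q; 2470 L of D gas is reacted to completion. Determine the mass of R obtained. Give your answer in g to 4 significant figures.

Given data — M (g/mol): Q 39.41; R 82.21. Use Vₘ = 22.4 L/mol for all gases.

n(Q) = 3870 / 39.41 = 98.20 mol
n(D) = 2470 / 22.4 = 110.3 mol
n/ν for Q = 98.20/3 = 32.73
n/ν for D = 110.3/2 = 55.15
Smallest n/ν is Q → limiting reagent.
n(R) = (3/3) × 98.20 = 98.20 mol
mass = 98.20 × 82.21 = 8073 g

8073 g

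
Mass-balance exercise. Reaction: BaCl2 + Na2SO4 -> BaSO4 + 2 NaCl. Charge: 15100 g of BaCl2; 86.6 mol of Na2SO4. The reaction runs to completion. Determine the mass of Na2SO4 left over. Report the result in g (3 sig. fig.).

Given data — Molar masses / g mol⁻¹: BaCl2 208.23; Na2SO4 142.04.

n(BaCl2) = 15100 / 208.23 = 72.52 mol
n(Na2SO4) = 86.60 mol
n/ν → BaCl2: 72.52, Na2SO4: 86.60; BaCl2 is limiting.
Na2SO4 consumed = (1/1) × 72.52 = 72.52 mol
Na2SO4 remaining = 86.60 − 72.52 = 14.08 mol
mass = 14.08 × 142.04 = 2000 g

2000 g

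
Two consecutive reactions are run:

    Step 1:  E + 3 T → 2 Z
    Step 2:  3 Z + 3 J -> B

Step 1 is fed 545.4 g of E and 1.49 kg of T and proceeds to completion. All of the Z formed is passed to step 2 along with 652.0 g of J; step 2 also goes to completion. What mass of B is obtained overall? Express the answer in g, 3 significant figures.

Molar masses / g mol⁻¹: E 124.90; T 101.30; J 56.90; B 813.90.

2370 g

Step 1:
n(E) = 545.4 / 124.90 = 4.367 mol
n(T) = 1.490×1000 / 101.30 = 14.71 mol
n/ν for E = 4.367/1 = 4.367
n/ν for T = 14.71/3 = 4.903
Smallest n/ν is E → limiting reagent.
n(Z) produced = (2/1) × 4.367 = 8.734 mol
Step 2:
n(Z) available = 8.734 mol
n(J) = 652.0 / 56.90 = 11.46 mol
n/ν for Z = 8.734/3 = 2.911
n/ν for J = 11.46/3 = 3.820
Smallest n/ν is Z → limiting reagent.
n(B) = (1/3) × 8.734 = 2.911 mol
mass = 2.911 × 813.90 = 2369 g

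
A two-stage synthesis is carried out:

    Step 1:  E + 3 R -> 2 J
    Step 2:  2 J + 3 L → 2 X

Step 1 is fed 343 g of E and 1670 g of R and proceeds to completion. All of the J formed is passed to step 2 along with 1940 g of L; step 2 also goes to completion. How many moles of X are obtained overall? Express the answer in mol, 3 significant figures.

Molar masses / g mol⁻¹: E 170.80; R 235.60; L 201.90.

4.02 mol

Step 1:
n(E) = 343.0 / 170.80 = 2.008 mol
n(R) = 1670 / 235.60 = 7.088 mol
n/ν → E: 2.008, R: 2.363; E is limiting.
n(J) produced = (2/1) × 2.008 = 4.016 mol
Step 2:
n(J) available = 4.016 mol
n(L) = 1940 / 201.90 = 9.609 mol
n/ν → J: 2.008, L: 3.203; J is limiting.
n(X) = (2/2) × 4.016 = 4.016 mol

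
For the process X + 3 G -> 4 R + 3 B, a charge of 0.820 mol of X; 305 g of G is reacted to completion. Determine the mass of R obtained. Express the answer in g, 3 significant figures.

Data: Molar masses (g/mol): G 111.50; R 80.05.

263 g

n(X) = 0.8200 mol
n(G) = 305.0 / 111.50 = 2.735 mol
n/ν → X: 0.8200, G: 0.9117; X is limiting.
n(R) = (4/1) × 0.8200 = 3.280 mol
mass = 3.280 × 80.05 = 262.6 g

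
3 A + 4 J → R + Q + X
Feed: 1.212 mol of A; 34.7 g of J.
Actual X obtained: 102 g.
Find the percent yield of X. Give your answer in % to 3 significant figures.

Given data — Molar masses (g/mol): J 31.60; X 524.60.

n(A) = 1.212 mol
n(J) = 34.70 / 31.60 = 1.098 mol
n/ν for A = 1.212/3 = 0.4040
n/ν for J = 1.098/4 = 0.2745
Smallest n/ν is J → limiting reagent.
theoretical n(X) = (1/4) × 1.098 = 0.2745 mol → 144.0 g
% yield = 102 / 144.0 × 100 = 70.83 %

70.8 %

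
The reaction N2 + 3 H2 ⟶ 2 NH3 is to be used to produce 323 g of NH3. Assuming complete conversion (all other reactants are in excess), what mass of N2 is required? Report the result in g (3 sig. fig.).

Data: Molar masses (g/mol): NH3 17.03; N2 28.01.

n(NH3) = 323 / 17.03 = 18.97 mol
n(N2) = (1/2) × 18.97 = 9.485 mol
mass = 9.485 × 28.01 = 265.7 g

266 g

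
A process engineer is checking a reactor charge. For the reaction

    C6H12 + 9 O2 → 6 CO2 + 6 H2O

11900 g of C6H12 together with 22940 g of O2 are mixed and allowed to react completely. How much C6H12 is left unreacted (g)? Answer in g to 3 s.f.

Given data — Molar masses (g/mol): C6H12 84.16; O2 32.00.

n(C6H12) = 11900 / 84.16 = 141.4 mol
n(O2) = 22940 / 32.00 = 716.9 mol
n/ν → C6H12: 141.4, O2: 79.66; O2 is limiting.
C6H12 consumed = (1/9) × 716.9 = 79.66 mol
C6H12 remaining = 141.4 − 79.66 = 61.74 mol
mass = 61.74 × 84.16 = 5196 g

5200 g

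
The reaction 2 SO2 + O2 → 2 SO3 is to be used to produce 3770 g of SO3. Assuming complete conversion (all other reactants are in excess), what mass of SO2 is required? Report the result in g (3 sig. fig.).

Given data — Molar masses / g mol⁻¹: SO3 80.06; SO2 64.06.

3020 g

n(SO3) = 3770 / 80.06 = 47.09 mol
n(SO2) = (2/2) × 47.09 = 47.09 mol
mass = 47.09 × 64.06 = 3017 g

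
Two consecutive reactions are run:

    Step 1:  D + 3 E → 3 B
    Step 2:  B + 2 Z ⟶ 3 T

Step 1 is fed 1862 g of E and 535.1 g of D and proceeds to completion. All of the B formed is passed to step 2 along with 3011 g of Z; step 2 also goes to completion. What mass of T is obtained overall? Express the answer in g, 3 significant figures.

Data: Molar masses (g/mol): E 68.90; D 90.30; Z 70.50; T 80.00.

Step 1:
n(E) = 1862 / 68.90 = 27.02 mol
n(D) = 535.1 / 90.30 = 5.926 mol
n/ν → E: 9.007, D: 5.926; D is limiting.
n(B) produced = (3/1) × 5.926 = 17.78 mol
Step 2:
n(B) available = 17.78 mol
n(Z) = 3011 / 70.50 = 42.71 mol
n/ν → B: 17.78, Z: 21.36; B is limiting.
n(T) = (3/1) × 17.78 = 53.34 mol
mass = 53.34 × 80.00 = 4267 g

4270 g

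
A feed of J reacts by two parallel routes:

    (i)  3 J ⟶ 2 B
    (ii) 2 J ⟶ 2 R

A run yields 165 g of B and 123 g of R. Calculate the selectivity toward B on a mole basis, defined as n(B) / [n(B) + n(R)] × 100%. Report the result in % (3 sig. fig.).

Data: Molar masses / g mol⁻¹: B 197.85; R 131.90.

n(B) = 165 / 197.85 = 0.8340 mol
n(R) = 123 / 131.90 = 0.9325 mol
selectivity = 0.8340/(0.8340+0.9325) × 100 = 47.21 %

47.2 %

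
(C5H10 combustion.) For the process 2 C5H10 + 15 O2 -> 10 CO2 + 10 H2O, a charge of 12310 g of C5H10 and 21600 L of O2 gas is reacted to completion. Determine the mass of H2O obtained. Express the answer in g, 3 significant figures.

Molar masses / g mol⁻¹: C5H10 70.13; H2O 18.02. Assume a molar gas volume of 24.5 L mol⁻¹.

10600 g

n(C5H10) = 12310 / 70.13 = 175.5 mol
n(O2) = 21600 / 24.5 = 881.6 mol
n/ν for C5H10 = 175.5/2 = 87.75
n/ν for O2 = 881.6/15 = 58.77
Smallest n/ν is O2 → limiting reagent.
n(H2O) = (10/15) × 881.6 = 587.7 mol
mass = 587.7 × 18.02 = 10590 g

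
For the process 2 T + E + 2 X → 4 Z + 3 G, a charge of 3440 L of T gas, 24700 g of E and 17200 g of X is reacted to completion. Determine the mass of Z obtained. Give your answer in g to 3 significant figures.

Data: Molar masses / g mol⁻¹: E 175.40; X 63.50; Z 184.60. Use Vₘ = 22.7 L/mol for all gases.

n(T) = 3440 / 22.7 = 151.5 mol
n(E) = 24700 / 175.40 = 140.8 mol
n(X) = 17200 / 63.50 = 270.9 mol
n/ν → T: 75.75, E: 140.8, X: 135.5; T is limiting.
n(Z) = (4/2) × 151.5 = 303.0 mol
mass = 303.0 × 184.60 = 55930 g

55900 g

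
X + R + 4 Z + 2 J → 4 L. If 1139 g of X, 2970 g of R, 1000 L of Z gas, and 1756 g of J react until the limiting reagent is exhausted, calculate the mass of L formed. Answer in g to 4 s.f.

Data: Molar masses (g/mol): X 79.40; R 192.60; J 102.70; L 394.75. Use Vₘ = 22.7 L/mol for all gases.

13500 g

n(X) = 1139 / 79.40 = 14.35 mol
n(R) = 2970 / 192.60 = 15.42 mol
n(Z) = 1000 / 22.7 = 44.05 mol
n(J) = 1756 / 102.70 = 17.10 mol
n/ν for X = 14.35/1 = 14.35
n/ν for R = 15.42/1 = 15.42
n/ν for Z = 44.05/4 = 11.01
n/ν for J = 17.10/2 = 8.550
Smallest n/ν is J → limiting reagent.
n(L) = (4/2) × 17.10 = 34.20 mol
mass = 34.20 × 394.75 = 13500 g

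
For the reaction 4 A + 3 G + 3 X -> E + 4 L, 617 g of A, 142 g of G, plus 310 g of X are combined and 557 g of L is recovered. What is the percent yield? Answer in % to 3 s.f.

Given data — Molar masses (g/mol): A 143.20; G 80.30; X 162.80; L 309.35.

76.4 %

n(A) = 617.0 / 143.20 = 4.309 mol
n(G) = 142.0 / 80.30 = 1.768 mol
n(X) = 310.0 / 162.80 = 1.904 mol
n/ν for A = 4.309/4 = 1.077
n/ν for G = 1.768/3 = 0.5893
n/ν for X = 1.904/3 = 0.6347
Smallest n/ν is G → limiting reagent.
theoretical n(L) = (4/3) × 1.768 = 2.357 mol → 729.1 g
% yield = 557 / 729.1 × 100 = 76.40 %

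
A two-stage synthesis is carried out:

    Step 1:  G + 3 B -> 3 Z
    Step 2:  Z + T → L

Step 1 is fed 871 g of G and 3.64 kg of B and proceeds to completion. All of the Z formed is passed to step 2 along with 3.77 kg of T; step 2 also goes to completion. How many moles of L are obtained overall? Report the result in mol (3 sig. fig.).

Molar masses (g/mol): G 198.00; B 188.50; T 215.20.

Step 1:
n(G) = 871.0 / 198.00 = 4.399 mol
n(B) = 3.640×1000 / 188.50 = 19.31 mol
n/ν → G: 4.399, B: 6.437; G is limiting.
n(Z) produced = (3/1) × 4.399 = 13.20 mol
Step 2:
n(Z) available = 13.20 mol
n(T) = 3.770×1000 / 215.20 = 17.52 mol
n/ν → Z: 13.20, T: 17.52; Z is limiting.
n(L) = (1/1) × 13.20 = 13.20 mol

13.2 mol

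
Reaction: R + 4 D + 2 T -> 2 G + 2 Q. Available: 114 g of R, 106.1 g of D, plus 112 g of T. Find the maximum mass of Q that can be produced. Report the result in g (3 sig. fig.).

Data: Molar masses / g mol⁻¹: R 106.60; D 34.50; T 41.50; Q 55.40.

n(R) = 114.0 / 106.60 = 1.069 mol
n(D) = 106.1 / 34.50 = 3.075 mol
n(T) = 112.0 / 41.50 = 2.699 mol
n/ν for R = 1.069/1 = 1.069
n/ν for D = 3.075/4 = 0.7688
n/ν for T = 2.699/2 = 1.350
Smallest n/ν is D → limiting reagent.
n(Q) = (2/4) × 3.075 = 1.538 mol
mass = 1.538 × 55.40 = 85.21 g

85.2 g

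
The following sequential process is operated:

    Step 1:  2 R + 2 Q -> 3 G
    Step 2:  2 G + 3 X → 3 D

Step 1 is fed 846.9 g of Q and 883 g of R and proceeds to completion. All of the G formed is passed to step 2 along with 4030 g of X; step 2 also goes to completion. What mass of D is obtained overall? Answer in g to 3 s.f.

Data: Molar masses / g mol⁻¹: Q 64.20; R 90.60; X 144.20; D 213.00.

Step 1:
n(Q) = 846.9 / 64.20 = 13.19 mol
n(R) = 883.0 / 90.60 = 9.746 mol
n/ν for Q = 13.19/2 = 6.595
n/ν for R = 9.746/2 = 4.873
Smallest n/ν is R → limiting reagent.
n(G) produced = (3/2) × 9.746 = 14.62 mol
Step 2:
n(G) available = 14.62 mol
n(X) = 4030 / 144.20 = 27.95 mol
n/ν for G = 14.62/2 = 7.310
n/ν for X = 27.95/3 = 9.317
Smallest n/ν is G → limiting reagent.
n(D) = (3/2) × 14.62 = 21.93 mol
mass = 21.93 × 213.00 = 4671 g

4670 g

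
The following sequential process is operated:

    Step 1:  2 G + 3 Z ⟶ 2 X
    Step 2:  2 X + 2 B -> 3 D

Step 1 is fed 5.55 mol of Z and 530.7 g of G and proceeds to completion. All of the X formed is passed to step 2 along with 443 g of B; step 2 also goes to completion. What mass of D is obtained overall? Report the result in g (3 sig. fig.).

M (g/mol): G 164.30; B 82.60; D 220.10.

Step 1:
n(Z) = 5.550 mol
n(G) = 530.7 / 164.30 = 3.230 mol
n/ν for Z = 5.550/3 = 1.850
n/ν for G = 3.230/2 = 1.615
Smallest n/ν is G → limiting reagent.
n(X) produced = (2/2) × 3.230 = 3.230 mol
Step 2:
n(X) available = 3.230 mol
n(B) = 443.0 / 82.60 = 5.363 mol
n/ν for X = 3.230/2 = 1.615
n/ν for B = 5.363/2 = 2.682
Smallest n/ν is X → limiting reagent.
n(D) = (3/2) × 3.230 = 4.845 mol
mass = 4.845 × 220.10 = 1066 g

1070 g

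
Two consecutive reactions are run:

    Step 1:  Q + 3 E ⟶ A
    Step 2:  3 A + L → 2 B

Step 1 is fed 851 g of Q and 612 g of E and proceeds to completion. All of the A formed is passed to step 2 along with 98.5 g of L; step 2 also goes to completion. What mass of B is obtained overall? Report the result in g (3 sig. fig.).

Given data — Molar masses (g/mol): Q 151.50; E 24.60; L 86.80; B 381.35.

866 g

Step 1:
n(Q) = 851.0 / 151.50 = 5.617 mol
n(E) = 612.0 / 24.60 = 24.88 mol
n/ν → Q: 5.617, E: 8.293; Q is limiting.
n(A) produced = (1/1) × 5.617 = 5.617 mol
Step 2:
n(A) available = 5.617 mol
n(L) = 98.50 / 86.80 = 1.135 mol
n/ν → A: 1.872, L: 1.135; L is limiting.
n(B) = (2/1) × 1.135 = 2.270 mol
mass = 2.270 × 381.35 = 865.7 g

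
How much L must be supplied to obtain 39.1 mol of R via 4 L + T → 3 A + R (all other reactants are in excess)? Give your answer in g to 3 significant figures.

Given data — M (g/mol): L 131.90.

20600 g

n(R) = 39.10 mol
n(L) = (4/1) × 39.10 = 156.4 mol
mass = 156.4 × 131.90 = 20630 g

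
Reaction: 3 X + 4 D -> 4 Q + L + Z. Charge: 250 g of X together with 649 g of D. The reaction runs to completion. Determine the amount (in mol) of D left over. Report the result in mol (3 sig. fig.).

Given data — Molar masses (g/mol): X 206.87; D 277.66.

n(X) = 250.0 / 206.87 = 1.208 mol
n(D) = 649.0 / 277.66 = 2.337 mol
n/ν → X: 0.4027, D: 0.5843; X is limiting.
D consumed = (4/3) × 1.208 = 1.611 mol
D remaining = 2.337 − 1.611 = 0.7260 mol

0.726 mol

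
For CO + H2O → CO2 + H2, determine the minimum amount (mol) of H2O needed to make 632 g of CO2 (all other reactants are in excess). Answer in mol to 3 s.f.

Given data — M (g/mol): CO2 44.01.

n(CO2) = 632 / 44.01 = 14.36 mol
n(H2O) = (1/1) × 14.36 = 14.36 mol

14.4 mol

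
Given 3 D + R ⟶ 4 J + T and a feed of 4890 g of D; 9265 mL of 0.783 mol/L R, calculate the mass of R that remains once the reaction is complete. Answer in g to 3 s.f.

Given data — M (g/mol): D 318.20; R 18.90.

n(D) = 4890 / 318.20 = 15.37 mol
n(R) = 0.783 × 9265/1000 = 7.254 mol
n/ν for D = 15.37/3 = 5.123
n/ν for R = 7.254/1 = 7.254
Smallest n/ν is D → limiting reagent.
R consumed = (1/3) × 15.37 = 5.123 mol
R remaining = 7.254 − 5.123 = 2.131 mol
mass = 2.131 × 18.90 = 40.28 g

40.3 g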